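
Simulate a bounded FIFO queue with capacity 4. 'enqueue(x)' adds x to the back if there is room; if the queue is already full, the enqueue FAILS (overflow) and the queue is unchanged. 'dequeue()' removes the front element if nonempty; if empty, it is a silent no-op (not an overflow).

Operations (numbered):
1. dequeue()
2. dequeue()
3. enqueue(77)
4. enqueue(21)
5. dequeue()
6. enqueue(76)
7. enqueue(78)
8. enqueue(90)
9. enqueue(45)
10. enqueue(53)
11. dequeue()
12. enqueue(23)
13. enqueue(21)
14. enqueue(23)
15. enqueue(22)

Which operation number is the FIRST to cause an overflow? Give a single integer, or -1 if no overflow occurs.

1. dequeue(): empty, no-op, size=0
2. dequeue(): empty, no-op, size=0
3. enqueue(77): size=1
4. enqueue(21): size=2
5. dequeue(): size=1
6. enqueue(76): size=2
7. enqueue(78): size=3
8. enqueue(90): size=4
9. enqueue(45): size=4=cap → OVERFLOW (fail)
10. enqueue(53): size=4=cap → OVERFLOW (fail)
11. dequeue(): size=3
12. enqueue(23): size=4
13. enqueue(21): size=4=cap → OVERFLOW (fail)
14. enqueue(23): size=4=cap → OVERFLOW (fail)
15. enqueue(22): size=4=cap → OVERFLOW (fail)

Answer: 9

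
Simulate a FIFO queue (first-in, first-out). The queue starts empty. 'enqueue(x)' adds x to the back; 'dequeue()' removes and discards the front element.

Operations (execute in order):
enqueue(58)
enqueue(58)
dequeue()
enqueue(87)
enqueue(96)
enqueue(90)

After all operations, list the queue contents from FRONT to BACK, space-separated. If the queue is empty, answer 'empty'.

enqueue(58): [58]
enqueue(58): [58, 58]
dequeue(): [58]
enqueue(87): [58, 87]
enqueue(96): [58, 87, 96]
enqueue(90): [58, 87, 96, 90]

Answer: 58 87 96 90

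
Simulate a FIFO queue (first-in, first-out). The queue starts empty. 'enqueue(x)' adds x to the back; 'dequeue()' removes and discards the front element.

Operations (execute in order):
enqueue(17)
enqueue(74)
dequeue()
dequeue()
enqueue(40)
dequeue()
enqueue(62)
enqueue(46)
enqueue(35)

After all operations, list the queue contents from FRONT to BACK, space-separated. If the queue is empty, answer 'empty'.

Answer: 62 46 35

Derivation:
enqueue(17): [17]
enqueue(74): [17, 74]
dequeue(): [74]
dequeue(): []
enqueue(40): [40]
dequeue(): []
enqueue(62): [62]
enqueue(46): [62, 46]
enqueue(35): [62, 46, 35]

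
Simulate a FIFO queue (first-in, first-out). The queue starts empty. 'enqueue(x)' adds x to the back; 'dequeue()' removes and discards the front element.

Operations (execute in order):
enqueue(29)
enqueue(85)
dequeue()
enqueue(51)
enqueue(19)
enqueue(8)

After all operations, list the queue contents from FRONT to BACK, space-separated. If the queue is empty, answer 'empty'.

enqueue(29): [29]
enqueue(85): [29, 85]
dequeue(): [85]
enqueue(51): [85, 51]
enqueue(19): [85, 51, 19]
enqueue(8): [85, 51, 19, 8]

Answer: 85 51 19 8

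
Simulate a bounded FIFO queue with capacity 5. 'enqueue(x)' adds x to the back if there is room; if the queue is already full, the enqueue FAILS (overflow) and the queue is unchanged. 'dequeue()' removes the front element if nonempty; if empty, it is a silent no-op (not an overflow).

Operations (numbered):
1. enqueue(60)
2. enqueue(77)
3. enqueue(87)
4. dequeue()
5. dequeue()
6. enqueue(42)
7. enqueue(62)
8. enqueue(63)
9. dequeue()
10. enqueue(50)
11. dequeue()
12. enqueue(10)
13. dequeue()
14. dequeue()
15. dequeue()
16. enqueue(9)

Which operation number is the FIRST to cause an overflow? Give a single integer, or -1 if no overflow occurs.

1. enqueue(60): size=1
2. enqueue(77): size=2
3. enqueue(87): size=3
4. dequeue(): size=2
5. dequeue(): size=1
6. enqueue(42): size=2
7. enqueue(62): size=3
8. enqueue(63): size=4
9. dequeue(): size=3
10. enqueue(50): size=4
11. dequeue(): size=3
12. enqueue(10): size=4
13. dequeue(): size=3
14. dequeue(): size=2
15. dequeue(): size=1
16. enqueue(9): size=2

Answer: -1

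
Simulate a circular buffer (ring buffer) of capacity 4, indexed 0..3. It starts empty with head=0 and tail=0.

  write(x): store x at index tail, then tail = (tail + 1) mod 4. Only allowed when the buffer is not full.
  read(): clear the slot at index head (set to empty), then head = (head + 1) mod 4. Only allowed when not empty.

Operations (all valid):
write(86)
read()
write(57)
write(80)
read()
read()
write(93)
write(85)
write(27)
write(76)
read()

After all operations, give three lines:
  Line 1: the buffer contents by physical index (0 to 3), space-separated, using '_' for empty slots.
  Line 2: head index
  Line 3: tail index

Answer: 85 27 76 _
0
3

Derivation:
write(86): buf=[86 _ _ _], head=0, tail=1, size=1
read(): buf=[_ _ _ _], head=1, tail=1, size=0
write(57): buf=[_ 57 _ _], head=1, tail=2, size=1
write(80): buf=[_ 57 80 _], head=1, tail=3, size=2
read(): buf=[_ _ 80 _], head=2, tail=3, size=1
read(): buf=[_ _ _ _], head=3, tail=3, size=0
write(93): buf=[_ _ _ 93], head=3, tail=0, size=1
write(85): buf=[85 _ _ 93], head=3, tail=1, size=2
write(27): buf=[85 27 _ 93], head=3, tail=2, size=3
write(76): buf=[85 27 76 93], head=3, tail=3, size=4
read(): buf=[85 27 76 _], head=0, tail=3, size=3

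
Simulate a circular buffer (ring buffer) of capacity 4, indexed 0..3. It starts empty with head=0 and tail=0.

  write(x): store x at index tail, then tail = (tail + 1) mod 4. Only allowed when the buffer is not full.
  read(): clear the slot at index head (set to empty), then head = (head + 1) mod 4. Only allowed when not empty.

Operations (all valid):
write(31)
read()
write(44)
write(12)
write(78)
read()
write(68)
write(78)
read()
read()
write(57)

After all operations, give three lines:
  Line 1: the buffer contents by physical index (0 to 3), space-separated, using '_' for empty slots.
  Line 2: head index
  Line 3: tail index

write(31): buf=[31 _ _ _], head=0, tail=1, size=1
read(): buf=[_ _ _ _], head=1, tail=1, size=0
write(44): buf=[_ 44 _ _], head=1, tail=2, size=1
write(12): buf=[_ 44 12 _], head=1, tail=3, size=2
write(78): buf=[_ 44 12 78], head=1, tail=0, size=3
read(): buf=[_ _ 12 78], head=2, tail=0, size=2
write(68): buf=[68 _ 12 78], head=2, tail=1, size=3
write(78): buf=[68 78 12 78], head=2, tail=2, size=4
read(): buf=[68 78 _ 78], head=3, tail=2, size=3
read(): buf=[68 78 _ _], head=0, tail=2, size=2
write(57): buf=[68 78 57 _], head=0, tail=3, size=3

Answer: 68 78 57 _
0
3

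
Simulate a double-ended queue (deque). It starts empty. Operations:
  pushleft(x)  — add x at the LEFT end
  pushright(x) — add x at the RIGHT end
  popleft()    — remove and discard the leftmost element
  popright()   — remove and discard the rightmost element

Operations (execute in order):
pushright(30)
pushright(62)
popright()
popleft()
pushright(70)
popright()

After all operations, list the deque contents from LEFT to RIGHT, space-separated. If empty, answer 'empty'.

Answer: empty

Derivation:
pushright(30): [30]
pushright(62): [30, 62]
popright(): [30]
popleft(): []
pushright(70): [70]
popright(): []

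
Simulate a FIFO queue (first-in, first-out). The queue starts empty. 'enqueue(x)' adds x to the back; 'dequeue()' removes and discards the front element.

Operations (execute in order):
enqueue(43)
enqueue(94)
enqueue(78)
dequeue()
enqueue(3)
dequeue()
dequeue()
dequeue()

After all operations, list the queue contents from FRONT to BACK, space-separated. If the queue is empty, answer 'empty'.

enqueue(43): [43]
enqueue(94): [43, 94]
enqueue(78): [43, 94, 78]
dequeue(): [94, 78]
enqueue(3): [94, 78, 3]
dequeue(): [78, 3]
dequeue(): [3]
dequeue(): []

Answer: empty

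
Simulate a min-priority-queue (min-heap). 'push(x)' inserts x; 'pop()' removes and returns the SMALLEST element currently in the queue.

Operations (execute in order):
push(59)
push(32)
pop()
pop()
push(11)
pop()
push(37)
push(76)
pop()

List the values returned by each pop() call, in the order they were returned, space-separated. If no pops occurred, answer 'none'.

Answer: 32 59 11 37

Derivation:
push(59): heap contents = [59]
push(32): heap contents = [32, 59]
pop() → 32: heap contents = [59]
pop() → 59: heap contents = []
push(11): heap contents = [11]
pop() → 11: heap contents = []
push(37): heap contents = [37]
push(76): heap contents = [37, 76]
pop() → 37: heap contents = [76]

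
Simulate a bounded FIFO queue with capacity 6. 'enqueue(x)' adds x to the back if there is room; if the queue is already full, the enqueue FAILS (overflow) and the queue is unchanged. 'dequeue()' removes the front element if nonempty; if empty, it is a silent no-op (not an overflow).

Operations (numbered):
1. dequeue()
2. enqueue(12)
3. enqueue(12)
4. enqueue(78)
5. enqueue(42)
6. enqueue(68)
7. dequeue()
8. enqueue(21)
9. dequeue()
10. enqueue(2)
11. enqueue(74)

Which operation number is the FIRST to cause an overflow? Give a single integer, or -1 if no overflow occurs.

1. dequeue(): empty, no-op, size=0
2. enqueue(12): size=1
3. enqueue(12): size=2
4. enqueue(78): size=3
5. enqueue(42): size=4
6. enqueue(68): size=5
7. dequeue(): size=4
8. enqueue(21): size=5
9. dequeue(): size=4
10. enqueue(2): size=5
11. enqueue(74): size=6

Answer: -1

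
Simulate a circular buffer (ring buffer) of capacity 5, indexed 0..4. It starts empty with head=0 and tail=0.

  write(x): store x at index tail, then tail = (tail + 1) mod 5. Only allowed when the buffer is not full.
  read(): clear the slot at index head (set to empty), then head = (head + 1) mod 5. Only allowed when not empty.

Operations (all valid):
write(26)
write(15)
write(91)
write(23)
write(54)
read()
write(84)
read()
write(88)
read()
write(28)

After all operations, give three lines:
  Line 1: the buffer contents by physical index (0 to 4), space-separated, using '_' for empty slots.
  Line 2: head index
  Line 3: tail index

write(26): buf=[26 _ _ _ _], head=0, tail=1, size=1
write(15): buf=[26 15 _ _ _], head=0, tail=2, size=2
write(91): buf=[26 15 91 _ _], head=0, tail=3, size=3
write(23): buf=[26 15 91 23 _], head=0, tail=4, size=4
write(54): buf=[26 15 91 23 54], head=0, tail=0, size=5
read(): buf=[_ 15 91 23 54], head=1, tail=0, size=4
write(84): buf=[84 15 91 23 54], head=1, tail=1, size=5
read(): buf=[84 _ 91 23 54], head=2, tail=1, size=4
write(88): buf=[84 88 91 23 54], head=2, tail=2, size=5
read(): buf=[84 88 _ 23 54], head=3, tail=2, size=4
write(28): buf=[84 88 28 23 54], head=3, tail=3, size=5

Answer: 84 88 28 23 54
3
3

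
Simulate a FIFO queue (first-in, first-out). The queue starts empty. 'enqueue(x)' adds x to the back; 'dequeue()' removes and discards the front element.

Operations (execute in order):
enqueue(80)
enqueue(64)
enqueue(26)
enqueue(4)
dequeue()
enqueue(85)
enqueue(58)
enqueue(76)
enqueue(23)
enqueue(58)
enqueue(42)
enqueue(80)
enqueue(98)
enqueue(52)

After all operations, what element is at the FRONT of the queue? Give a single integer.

Answer: 64

Derivation:
enqueue(80): queue = [80]
enqueue(64): queue = [80, 64]
enqueue(26): queue = [80, 64, 26]
enqueue(4): queue = [80, 64, 26, 4]
dequeue(): queue = [64, 26, 4]
enqueue(85): queue = [64, 26, 4, 85]
enqueue(58): queue = [64, 26, 4, 85, 58]
enqueue(76): queue = [64, 26, 4, 85, 58, 76]
enqueue(23): queue = [64, 26, 4, 85, 58, 76, 23]
enqueue(58): queue = [64, 26, 4, 85, 58, 76, 23, 58]
enqueue(42): queue = [64, 26, 4, 85, 58, 76, 23, 58, 42]
enqueue(80): queue = [64, 26, 4, 85, 58, 76, 23, 58, 42, 80]
enqueue(98): queue = [64, 26, 4, 85, 58, 76, 23, 58, 42, 80, 98]
enqueue(52): queue = [64, 26, 4, 85, 58, 76, 23, 58, 42, 80, 98, 52]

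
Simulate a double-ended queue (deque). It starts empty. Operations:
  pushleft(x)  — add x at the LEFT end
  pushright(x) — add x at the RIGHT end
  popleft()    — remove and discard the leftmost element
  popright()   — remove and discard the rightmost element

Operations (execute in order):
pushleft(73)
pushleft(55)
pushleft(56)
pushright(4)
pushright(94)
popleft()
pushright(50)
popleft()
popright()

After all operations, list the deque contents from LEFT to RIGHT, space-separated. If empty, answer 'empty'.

Answer: 73 4 94

Derivation:
pushleft(73): [73]
pushleft(55): [55, 73]
pushleft(56): [56, 55, 73]
pushright(4): [56, 55, 73, 4]
pushright(94): [56, 55, 73, 4, 94]
popleft(): [55, 73, 4, 94]
pushright(50): [55, 73, 4, 94, 50]
popleft(): [73, 4, 94, 50]
popright(): [73, 4, 94]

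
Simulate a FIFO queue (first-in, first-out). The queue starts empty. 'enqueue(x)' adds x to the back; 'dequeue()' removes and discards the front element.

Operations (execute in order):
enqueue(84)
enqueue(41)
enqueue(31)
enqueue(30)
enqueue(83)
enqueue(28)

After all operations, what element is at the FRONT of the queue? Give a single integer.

enqueue(84): queue = [84]
enqueue(41): queue = [84, 41]
enqueue(31): queue = [84, 41, 31]
enqueue(30): queue = [84, 41, 31, 30]
enqueue(83): queue = [84, 41, 31, 30, 83]
enqueue(28): queue = [84, 41, 31, 30, 83, 28]

Answer: 84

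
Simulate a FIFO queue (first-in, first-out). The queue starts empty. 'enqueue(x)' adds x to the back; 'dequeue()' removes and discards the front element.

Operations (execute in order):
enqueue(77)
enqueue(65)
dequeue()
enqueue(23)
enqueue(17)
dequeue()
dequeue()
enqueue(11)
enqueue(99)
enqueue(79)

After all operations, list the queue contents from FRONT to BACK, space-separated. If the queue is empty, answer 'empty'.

Answer: 17 11 99 79

Derivation:
enqueue(77): [77]
enqueue(65): [77, 65]
dequeue(): [65]
enqueue(23): [65, 23]
enqueue(17): [65, 23, 17]
dequeue(): [23, 17]
dequeue(): [17]
enqueue(11): [17, 11]
enqueue(99): [17, 11, 99]
enqueue(79): [17, 11, 99, 79]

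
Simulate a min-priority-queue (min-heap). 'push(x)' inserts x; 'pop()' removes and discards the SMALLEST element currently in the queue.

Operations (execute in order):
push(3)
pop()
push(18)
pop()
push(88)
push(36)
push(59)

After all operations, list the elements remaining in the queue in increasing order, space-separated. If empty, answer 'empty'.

push(3): heap contents = [3]
pop() → 3: heap contents = []
push(18): heap contents = [18]
pop() → 18: heap contents = []
push(88): heap contents = [88]
push(36): heap contents = [36, 88]
push(59): heap contents = [36, 59, 88]

Answer: 36 59 88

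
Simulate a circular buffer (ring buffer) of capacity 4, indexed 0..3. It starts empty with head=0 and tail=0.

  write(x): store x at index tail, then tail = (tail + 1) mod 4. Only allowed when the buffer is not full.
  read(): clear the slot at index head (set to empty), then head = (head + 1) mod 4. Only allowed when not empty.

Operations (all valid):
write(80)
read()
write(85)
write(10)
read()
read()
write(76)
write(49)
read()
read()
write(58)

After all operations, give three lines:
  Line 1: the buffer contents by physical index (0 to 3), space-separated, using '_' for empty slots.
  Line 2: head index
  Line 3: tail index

write(80): buf=[80 _ _ _], head=0, tail=1, size=1
read(): buf=[_ _ _ _], head=1, tail=1, size=0
write(85): buf=[_ 85 _ _], head=1, tail=2, size=1
write(10): buf=[_ 85 10 _], head=1, tail=3, size=2
read(): buf=[_ _ 10 _], head=2, tail=3, size=1
read(): buf=[_ _ _ _], head=3, tail=3, size=0
write(76): buf=[_ _ _ 76], head=3, tail=0, size=1
write(49): buf=[49 _ _ 76], head=3, tail=1, size=2
read(): buf=[49 _ _ _], head=0, tail=1, size=1
read(): buf=[_ _ _ _], head=1, tail=1, size=0
write(58): buf=[_ 58 _ _], head=1, tail=2, size=1

Answer: _ 58 _ _
1
2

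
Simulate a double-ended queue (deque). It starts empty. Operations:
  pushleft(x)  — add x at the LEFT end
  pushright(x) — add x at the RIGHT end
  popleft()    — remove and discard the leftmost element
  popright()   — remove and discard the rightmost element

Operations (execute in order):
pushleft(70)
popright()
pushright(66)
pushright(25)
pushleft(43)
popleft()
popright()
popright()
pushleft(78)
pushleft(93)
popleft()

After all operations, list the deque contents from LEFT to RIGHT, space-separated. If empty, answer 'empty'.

Answer: 78

Derivation:
pushleft(70): [70]
popright(): []
pushright(66): [66]
pushright(25): [66, 25]
pushleft(43): [43, 66, 25]
popleft(): [66, 25]
popright(): [66]
popright(): []
pushleft(78): [78]
pushleft(93): [93, 78]
popleft(): [78]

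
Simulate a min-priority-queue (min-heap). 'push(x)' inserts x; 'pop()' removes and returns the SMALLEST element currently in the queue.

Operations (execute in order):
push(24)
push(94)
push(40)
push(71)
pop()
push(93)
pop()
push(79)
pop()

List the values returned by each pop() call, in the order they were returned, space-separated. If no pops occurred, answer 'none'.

Answer: 24 40 71

Derivation:
push(24): heap contents = [24]
push(94): heap contents = [24, 94]
push(40): heap contents = [24, 40, 94]
push(71): heap contents = [24, 40, 71, 94]
pop() → 24: heap contents = [40, 71, 94]
push(93): heap contents = [40, 71, 93, 94]
pop() → 40: heap contents = [71, 93, 94]
push(79): heap contents = [71, 79, 93, 94]
pop() → 71: heap contents = [79, 93, 94]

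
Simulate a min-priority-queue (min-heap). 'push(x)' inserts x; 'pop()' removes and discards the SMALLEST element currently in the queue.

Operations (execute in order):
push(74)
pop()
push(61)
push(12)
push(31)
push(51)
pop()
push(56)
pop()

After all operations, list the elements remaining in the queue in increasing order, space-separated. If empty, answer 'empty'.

Answer: 51 56 61

Derivation:
push(74): heap contents = [74]
pop() → 74: heap contents = []
push(61): heap contents = [61]
push(12): heap contents = [12, 61]
push(31): heap contents = [12, 31, 61]
push(51): heap contents = [12, 31, 51, 61]
pop() → 12: heap contents = [31, 51, 61]
push(56): heap contents = [31, 51, 56, 61]
pop() → 31: heap contents = [51, 56, 61]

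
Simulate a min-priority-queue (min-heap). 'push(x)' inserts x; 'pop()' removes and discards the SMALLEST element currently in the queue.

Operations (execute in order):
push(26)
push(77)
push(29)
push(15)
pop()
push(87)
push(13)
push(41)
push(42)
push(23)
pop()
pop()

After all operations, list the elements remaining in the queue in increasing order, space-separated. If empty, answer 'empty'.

Answer: 26 29 41 42 77 87

Derivation:
push(26): heap contents = [26]
push(77): heap contents = [26, 77]
push(29): heap contents = [26, 29, 77]
push(15): heap contents = [15, 26, 29, 77]
pop() → 15: heap contents = [26, 29, 77]
push(87): heap contents = [26, 29, 77, 87]
push(13): heap contents = [13, 26, 29, 77, 87]
push(41): heap contents = [13, 26, 29, 41, 77, 87]
push(42): heap contents = [13, 26, 29, 41, 42, 77, 87]
push(23): heap contents = [13, 23, 26, 29, 41, 42, 77, 87]
pop() → 13: heap contents = [23, 26, 29, 41, 42, 77, 87]
pop() → 23: heap contents = [26, 29, 41, 42, 77, 87]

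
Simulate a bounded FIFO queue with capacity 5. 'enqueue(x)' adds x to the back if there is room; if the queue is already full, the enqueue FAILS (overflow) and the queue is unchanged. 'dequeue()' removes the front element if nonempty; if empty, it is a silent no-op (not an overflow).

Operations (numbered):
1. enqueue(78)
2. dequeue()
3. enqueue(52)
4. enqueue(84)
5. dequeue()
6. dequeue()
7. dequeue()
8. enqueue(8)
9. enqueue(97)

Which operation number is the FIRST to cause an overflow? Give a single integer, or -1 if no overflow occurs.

Answer: -1

Derivation:
1. enqueue(78): size=1
2. dequeue(): size=0
3. enqueue(52): size=1
4. enqueue(84): size=2
5. dequeue(): size=1
6. dequeue(): size=0
7. dequeue(): empty, no-op, size=0
8. enqueue(8): size=1
9. enqueue(97): size=2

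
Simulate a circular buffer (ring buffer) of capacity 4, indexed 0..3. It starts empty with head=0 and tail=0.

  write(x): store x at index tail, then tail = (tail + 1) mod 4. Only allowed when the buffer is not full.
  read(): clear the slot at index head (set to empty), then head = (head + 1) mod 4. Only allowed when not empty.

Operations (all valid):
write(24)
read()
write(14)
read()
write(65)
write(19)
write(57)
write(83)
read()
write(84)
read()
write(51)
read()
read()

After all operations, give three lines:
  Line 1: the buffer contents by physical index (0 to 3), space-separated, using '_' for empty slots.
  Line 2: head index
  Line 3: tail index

Answer: _ _ 84 51
2
0

Derivation:
write(24): buf=[24 _ _ _], head=0, tail=1, size=1
read(): buf=[_ _ _ _], head=1, tail=1, size=0
write(14): buf=[_ 14 _ _], head=1, tail=2, size=1
read(): buf=[_ _ _ _], head=2, tail=2, size=0
write(65): buf=[_ _ 65 _], head=2, tail=3, size=1
write(19): buf=[_ _ 65 19], head=2, tail=0, size=2
write(57): buf=[57 _ 65 19], head=2, tail=1, size=3
write(83): buf=[57 83 65 19], head=2, tail=2, size=4
read(): buf=[57 83 _ 19], head=3, tail=2, size=3
write(84): buf=[57 83 84 19], head=3, tail=3, size=4
read(): buf=[57 83 84 _], head=0, tail=3, size=3
write(51): buf=[57 83 84 51], head=0, tail=0, size=4
read(): buf=[_ 83 84 51], head=1, tail=0, size=3
read(): buf=[_ _ 84 51], head=2, tail=0, size=2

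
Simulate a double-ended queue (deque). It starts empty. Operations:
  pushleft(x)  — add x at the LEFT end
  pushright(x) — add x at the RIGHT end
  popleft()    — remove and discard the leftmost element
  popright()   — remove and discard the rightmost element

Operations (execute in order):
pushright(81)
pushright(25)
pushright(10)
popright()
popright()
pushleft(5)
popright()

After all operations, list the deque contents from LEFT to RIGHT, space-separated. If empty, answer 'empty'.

Answer: 5

Derivation:
pushright(81): [81]
pushright(25): [81, 25]
pushright(10): [81, 25, 10]
popright(): [81, 25]
popright(): [81]
pushleft(5): [5, 81]
popright(): [5]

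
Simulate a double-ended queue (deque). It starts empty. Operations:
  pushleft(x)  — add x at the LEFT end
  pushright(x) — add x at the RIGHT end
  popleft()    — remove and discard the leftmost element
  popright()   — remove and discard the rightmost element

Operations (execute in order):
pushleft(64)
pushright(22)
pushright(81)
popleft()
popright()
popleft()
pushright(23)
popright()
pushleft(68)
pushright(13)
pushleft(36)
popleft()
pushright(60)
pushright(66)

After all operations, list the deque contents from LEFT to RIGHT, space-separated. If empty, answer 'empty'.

Answer: 68 13 60 66

Derivation:
pushleft(64): [64]
pushright(22): [64, 22]
pushright(81): [64, 22, 81]
popleft(): [22, 81]
popright(): [22]
popleft(): []
pushright(23): [23]
popright(): []
pushleft(68): [68]
pushright(13): [68, 13]
pushleft(36): [36, 68, 13]
popleft(): [68, 13]
pushright(60): [68, 13, 60]
pushright(66): [68, 13, 60, 66]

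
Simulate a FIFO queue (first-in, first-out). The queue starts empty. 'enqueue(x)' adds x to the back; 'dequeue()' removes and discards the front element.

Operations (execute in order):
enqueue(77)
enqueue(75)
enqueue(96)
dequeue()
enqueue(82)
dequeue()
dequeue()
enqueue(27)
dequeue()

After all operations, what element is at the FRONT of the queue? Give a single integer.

Answer: 27

Derivation:
enqueue(77): queue = [77]
enqueue(75): queue = [77, 75]
enqueue(96): queue = [77, 75, 96]
dequeue(): queue = [75, 96]
enqueue(82): queue = [75, 96, 82]
dequeue(): queue = [96, 82]
dequeue(): queue = [82]
enqueue(27): queue = [82, 27]
dequeue(): queue = [27]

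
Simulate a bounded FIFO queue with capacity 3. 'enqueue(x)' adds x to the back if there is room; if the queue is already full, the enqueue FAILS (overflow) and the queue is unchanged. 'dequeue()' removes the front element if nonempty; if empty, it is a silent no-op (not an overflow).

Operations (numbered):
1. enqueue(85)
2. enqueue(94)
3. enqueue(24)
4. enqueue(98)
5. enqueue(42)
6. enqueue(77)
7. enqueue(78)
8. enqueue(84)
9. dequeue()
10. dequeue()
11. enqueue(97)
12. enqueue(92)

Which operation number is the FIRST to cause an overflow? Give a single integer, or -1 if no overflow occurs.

1. enqueue(85): size=1
2. enqueue(94): size=2
3. enqueue(24): size=3
4. enqueue(98): size=3=cap → OVERFLOW (fail)
5. enqueue(42): size=3=cap → OVERFLOW (fail)
6. enqueue(77): size=3=cap → OVERFLOW (fail)
7. enqueue(78): size=3=cap → OVERFLOW (fail)
8. enqueue(84): size=3=cap → OVERFLOW (fail)
9. dequeue(): size=2
10. dequeue(): size=1
11. enqueue(97): size=2
12. enqueue(92): size=3

Answer: 4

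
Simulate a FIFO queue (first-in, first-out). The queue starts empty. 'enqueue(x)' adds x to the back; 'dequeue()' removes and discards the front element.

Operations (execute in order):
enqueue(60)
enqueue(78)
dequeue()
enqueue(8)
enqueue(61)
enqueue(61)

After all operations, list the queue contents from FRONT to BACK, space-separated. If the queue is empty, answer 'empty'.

Answer: 78 8 61 61

Derivation:
enqueue(60): [60]
enqueue(78): [60, 78]
dequeue(): [78]
enqueue(8): [78, 8]
enqueue(61): [78, 8, 61]
enqueue(61): [78, 8, 61, 61]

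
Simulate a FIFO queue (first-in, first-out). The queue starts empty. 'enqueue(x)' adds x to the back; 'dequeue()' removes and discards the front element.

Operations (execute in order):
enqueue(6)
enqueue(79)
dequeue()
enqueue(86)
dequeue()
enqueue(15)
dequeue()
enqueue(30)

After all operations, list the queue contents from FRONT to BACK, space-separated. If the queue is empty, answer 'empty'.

enqueue(6): [6]
enqueue(79): [6, 79]
dequeue(): [79]
enqueue(86): [79, 86]
dequeue(): [86]
enqueue(15): [86, 15]
dequeue(): [15]
enqueue(30): [15, 30]

Answer: 15 30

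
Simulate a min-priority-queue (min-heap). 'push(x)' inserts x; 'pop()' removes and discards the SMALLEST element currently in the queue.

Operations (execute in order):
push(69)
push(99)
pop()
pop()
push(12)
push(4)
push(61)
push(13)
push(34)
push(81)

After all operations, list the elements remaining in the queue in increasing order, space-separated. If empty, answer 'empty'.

push(69): heap contents = [69]
push(99): heap contents = [69, 99]
pop() → 69: heap contents = [99]
pop() → 99: heap contents = []
push(12): heap contents = [12]
push(4): heap contents = [4, 12]
push(61): heap contents = [4, 12, 61]
push(13): heap contents = [4, 12, 13, 61]
push(34): heap contents = [4, 12, 13, 34, 61]
push(81): heap contents = [4, 12, 13, 34, 61, 81]

Answer: 4 12 13 34 61 81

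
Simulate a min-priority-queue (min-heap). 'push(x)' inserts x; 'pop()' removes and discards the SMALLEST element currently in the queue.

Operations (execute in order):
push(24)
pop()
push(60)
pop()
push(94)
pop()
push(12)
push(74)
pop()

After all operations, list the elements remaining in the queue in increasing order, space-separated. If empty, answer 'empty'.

Answer: 74

Derivation:
push(24): heap contents = [24]
pop() → 24: heap contents = []
push(60): heap contents = [60]
pop() → 60: heap contents = []
push(94): heap contents = [94]
pop() → 94: heap contents = []
push(12): heap contents = [12]
push(74): heap contents = [12, 74]
pop() → 12: heap contents = [74]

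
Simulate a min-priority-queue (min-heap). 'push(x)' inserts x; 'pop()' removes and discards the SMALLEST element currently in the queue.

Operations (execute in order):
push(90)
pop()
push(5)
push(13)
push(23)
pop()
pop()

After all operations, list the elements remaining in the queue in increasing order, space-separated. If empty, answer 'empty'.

Answer: 23

Derivation:
push(90): heap contents = [90]
pop() → 90: heap contents = []
push(5): heap contents = [5]
push(13): heap contents = [5, 13]
push(23): heap contents = [5, 13, 23]
pop() → 5: heap contents = [13, 23]
pop() → 13: heap contents = [23]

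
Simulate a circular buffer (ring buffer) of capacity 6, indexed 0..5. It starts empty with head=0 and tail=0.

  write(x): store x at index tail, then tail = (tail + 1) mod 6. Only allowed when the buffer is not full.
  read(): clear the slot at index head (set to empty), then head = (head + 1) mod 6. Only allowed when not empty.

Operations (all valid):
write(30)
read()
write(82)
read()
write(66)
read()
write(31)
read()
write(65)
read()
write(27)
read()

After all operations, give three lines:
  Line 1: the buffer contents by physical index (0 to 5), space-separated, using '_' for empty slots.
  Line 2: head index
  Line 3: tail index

Answer: _ _ _ _ _ _
0
0

Derivation:
write(30): buf=[30 _ _ _ _ _], head=0, tail=1, size=1
read(): buf=[_ _ _ _ _ _], head=1, tail=1, size=0
write(82): buf=[_ 82 _ _ _ _], head=1, tail=2, size=1
read(): buf=[_ _ _ _ _ _], head=2, tail=2, size=0
write(66): buf=[_ _ 66 _ _ _], head=2, tail=3, size=1
read(): buf=[_ _ _ _ _ _], head=3, tail=3, size=0
write(31): buf=[_ _ _ 31 _ _], head=3, tail=4, size=1
read(): buf=[_ _ _ _ _ _], head=4, tail=4, size=0
write(65): buf=[_ _ _ _ 65 _], head=4, tail=5, size=1
read(): buf=[_ _ _ _ _ _], head=5, tail=5, size=0
write(27): buf=[_ _ _ _ _ 27], head=5, tail=0, size=1
read(): buf=[_ _ _ _ _ _], head=0, tail=0, size=0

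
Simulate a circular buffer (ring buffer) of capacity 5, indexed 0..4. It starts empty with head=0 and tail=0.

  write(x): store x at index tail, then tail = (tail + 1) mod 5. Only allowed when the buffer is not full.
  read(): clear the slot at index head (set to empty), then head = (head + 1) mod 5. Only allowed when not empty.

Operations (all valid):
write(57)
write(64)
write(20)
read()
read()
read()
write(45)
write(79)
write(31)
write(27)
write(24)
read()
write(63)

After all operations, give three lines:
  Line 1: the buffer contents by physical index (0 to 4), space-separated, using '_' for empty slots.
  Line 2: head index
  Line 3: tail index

write(57): buf=[57 _ _ _ _], head=0, tail=1, size=1
write(64): buf=[57 64 _ _ _], head=0, tail=2, size=2
write(20): buf=[57 64 20 _ _], head=0, tail=3, size=3
read(): buf=[_ 64 20 _ _], head=1, tail=3, size=2
read(): buf=[_ _ 20 _ _], head=2, tail=3, size=1
read(): buf=[_ _ _ _ _], head=3, tail=3, size=0
write(45): buf=[_ _ _ 45 _], head=3, tail=4, size=1
write(79): buf=[_ _ _ 45 79], head=3, tail=0, size=2
write(31): buf=[31 _ _ 45 79], head=3, tail=1, size=3
write(27): buf=[31 27 _ 45 79], head=3, tail=2, size=4
write(24): buf=[31 27 24 45 79], head=3, tail=3, size=5
read(): buf=[31 27 24 _ 79], head=4, tail=3, size=4
write(63): buf=[31 27 24 63 79], head=4, tail=4, size=5

Answer: 31 27 24 63 79
4
4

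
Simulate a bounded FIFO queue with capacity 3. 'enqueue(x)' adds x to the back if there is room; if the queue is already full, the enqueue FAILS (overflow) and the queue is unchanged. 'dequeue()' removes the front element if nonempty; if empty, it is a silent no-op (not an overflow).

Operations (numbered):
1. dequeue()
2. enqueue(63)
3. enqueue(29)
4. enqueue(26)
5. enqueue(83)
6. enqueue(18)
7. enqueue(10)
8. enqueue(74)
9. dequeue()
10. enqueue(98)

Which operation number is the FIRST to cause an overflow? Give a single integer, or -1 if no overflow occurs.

Answer: 5

Derivation:
1. dequeue(): empty, no-op, size=0
2. enqueue(63): size=1
3. enqueue(29): size=2
4. enqueue(26): size=3
5. enqueue(83): size=3=cap → OVERFLOW (fail)
6. enqueue(18): size=3=cap → OVERFLOW (fail)
7. enqueue(10): size=3=cap → OVERFLOW (fail)
8. enqueue(74): size=3=cap → OVERFLOW (fail)
9. dequeue(): size=2
10. enqueue(98): size=3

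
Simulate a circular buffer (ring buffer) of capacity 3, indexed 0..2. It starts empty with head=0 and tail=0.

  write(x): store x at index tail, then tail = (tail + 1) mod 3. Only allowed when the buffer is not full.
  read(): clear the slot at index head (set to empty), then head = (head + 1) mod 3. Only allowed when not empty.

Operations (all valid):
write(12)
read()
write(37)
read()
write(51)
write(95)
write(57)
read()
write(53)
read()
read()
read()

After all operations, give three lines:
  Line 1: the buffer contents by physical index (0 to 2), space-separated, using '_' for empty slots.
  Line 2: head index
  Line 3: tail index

write(12): buf=[12 _ _], head=0, tail=1, size=1
read(): buf=[_ _ _], head=1, tail=1, size=0
write(37): buf=[_ 37 _], head=1, tail=2, size=1
read(): buf=[_ _ _], head=2, tail=2, size=0
write(51): buf=[_ _ 51], head=2, tail=0, size=1
write(95): buf=[95 _ 51], head=2, tail=1, size=2
write(57): buf=[95 57 51], head=2, tail=2, size=3
read(): buf=[95 57 _], head=0, tail=2, size=2
write(53): buf=[95 57 53], head=0, tail=0, size=3
read(): buf=[_ 57 53], head=1, tail=0, size=2
read(): buf=[_ _ 53], head=2, tail=0, size=1
read(): buf=[_ _ _], head=0, tail=0, size=0

Answer: _ _ _
0
0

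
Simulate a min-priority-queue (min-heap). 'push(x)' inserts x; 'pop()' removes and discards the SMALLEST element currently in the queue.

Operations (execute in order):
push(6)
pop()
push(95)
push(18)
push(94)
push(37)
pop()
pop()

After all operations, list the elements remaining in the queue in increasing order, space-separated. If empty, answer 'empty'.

Answer: 94 95

Derivation:
push(6): heap contents = [6]
pop() → 6: heap contents = []
push(95): heap contents = [95]
push(18): heap contents = [18, 95]
push(94): heap contents = [18, 94, 95]
push(37): heap contents = [18, 37, 94, 95]
pop() → 18: heap contents = [37, 94, 95]
pop() → 37: heap contents = [94, 95]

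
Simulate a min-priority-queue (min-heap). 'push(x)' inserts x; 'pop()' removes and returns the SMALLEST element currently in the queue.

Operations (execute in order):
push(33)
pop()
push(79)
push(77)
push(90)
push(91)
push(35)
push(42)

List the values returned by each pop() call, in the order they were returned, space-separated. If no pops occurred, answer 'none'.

Answer: 33

Derivation:
push(33): heap contents = [33]
pop() → 33: heap contents = []
push(79): heap contents = [79]
push(77): heap contents = [77, 79]
push(90): heap contents = [77, 79, 90]
push(91): heap contents = [77, 79, 90, 91]
push(35): heap contents = [35, 77, 79, 90, 91]
push(42): heap contents = [35, 42, 77, 79, 90, 91]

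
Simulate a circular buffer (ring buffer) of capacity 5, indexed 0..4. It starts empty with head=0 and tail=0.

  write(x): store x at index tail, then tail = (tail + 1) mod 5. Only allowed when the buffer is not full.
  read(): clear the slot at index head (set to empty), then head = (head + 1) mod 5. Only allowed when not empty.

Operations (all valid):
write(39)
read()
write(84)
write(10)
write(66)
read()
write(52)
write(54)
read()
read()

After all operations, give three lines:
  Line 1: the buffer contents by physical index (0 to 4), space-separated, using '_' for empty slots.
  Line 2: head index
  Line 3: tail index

write(39): buf=[39 _ _ _ _], head=0, tail=1, size=1
read(): buf=[_ _ _ _ _], head=1, tail=1, size=0
write(84): buf=[_ 84 _ _ _], head=1, tail=2, size=1
write(10): buf=[_ 84 10 _ _], head=1, tail=3, size=2
write(66): buf=[_ 84 10 66 _], head=1, tail=4, size=3
read(): buf=[_ _ 10 66 _], head=2, tail=4, size=2
write(52): buf=[_ _ 10 66 52], head=2, tail=0, size=3
write(54): buf=[54 _ 10 66 52], head=2, tail=1, size=4
read(): buf=[54 _ _ 66 52], head=3, tail=1, size=3
read(): buf=[54 _ _ _ 52], head=4, tail=1, size=2

Answer: 54 _ _ _ 52
4
1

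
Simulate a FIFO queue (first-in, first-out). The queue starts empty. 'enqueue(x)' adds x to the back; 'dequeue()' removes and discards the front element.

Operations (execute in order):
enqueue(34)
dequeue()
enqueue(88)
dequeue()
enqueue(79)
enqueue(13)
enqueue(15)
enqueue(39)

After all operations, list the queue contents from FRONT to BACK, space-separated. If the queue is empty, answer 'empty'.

enqueue(34): [34]
dequeue(): []
enqueue(88): [88]
dequeue(): []
enqueue(79): [79]
enqueue(13): [79, 13]
enqueue(15): [79, 13, 15]
enqueue(39): [79, 13, 15, 39]

Answer: 79 13 15 39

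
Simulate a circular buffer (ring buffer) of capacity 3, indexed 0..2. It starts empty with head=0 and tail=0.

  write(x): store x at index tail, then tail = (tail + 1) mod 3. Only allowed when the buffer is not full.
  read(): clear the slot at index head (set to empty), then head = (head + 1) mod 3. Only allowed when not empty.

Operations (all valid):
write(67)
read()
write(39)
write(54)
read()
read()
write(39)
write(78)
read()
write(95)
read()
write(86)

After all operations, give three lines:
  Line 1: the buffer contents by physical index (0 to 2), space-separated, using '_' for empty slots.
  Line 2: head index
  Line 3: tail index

Answer: 86 _ 95
2
1

Derivation:
write(67): buf=[67 _ _], head=0, tail=1, size=1
read(): buf=[_ _ _], head=1, tail=1, size=0
write(39): buf=[_ 39 _], head=1, tail=2, size=1
write(54): buf=[_ 39 54], head=1, tail=0, size=2
read(): buf=[_ _ 54], head=2, tail=0, size=1
read(): buf=[_ _ _], head=0, tail=0, size=0
write(39): buf=[39 _ _], head=0, tail=1, size=1
write(78): buf=[39 78 _], head=0, tail=2, size=2
read(): buf=[_ 78 _], head=1, tail=2, size=1
write(95): buf=[_ 78 95], head=1, tail=0, size=2
read(): buf=[_ _ 95], head=2, tail=0, size=1
write(86): buf=[86 _ 95], head=2, tail=1, size=2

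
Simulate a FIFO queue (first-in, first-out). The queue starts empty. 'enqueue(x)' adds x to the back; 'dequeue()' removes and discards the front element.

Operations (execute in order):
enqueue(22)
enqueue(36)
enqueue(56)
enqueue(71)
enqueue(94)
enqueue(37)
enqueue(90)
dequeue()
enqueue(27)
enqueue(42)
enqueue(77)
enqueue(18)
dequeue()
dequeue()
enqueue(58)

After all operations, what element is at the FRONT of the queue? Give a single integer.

enqueue(22): queue = [22]
enqueue(36): queue = [22, 36]
enqueue(56): queue = [22, 36, 56]
enqueue(71): queue = [22, 36, 56, 71]
enqueue(94): queue = [22, 36, 56, 71, 94]
enqueue(37): queue = [22, 36, 56, 71, 94, 37]
enqueue(90): queue = [22, 36, 56, 71, 94, 37, 90]
dequeue(): queue = [36, 56, 71, 94, 37, 90]
enqueue(27): queue = [36, 56, 71, 94, 37, 90, 27]
enqueue(42): queue = [36, 56, 71, 94, 37, 90, 27, 42]
enqueue(77): queue = [36, 56, 71, 94, 37, 90, 27, 42, 77]
enqueue(18): queue = [36, 56, 71, 94, 37, 90, 27, 42, 77, 18]
dequeue(): queue = [56, 71, 94, 37, 90, 27, 42, 77, 18]
dequeue(): queue = [71, 94, 37, 90, 27, 42, 77, 18]
enqueue(58): queue = [71, 94, 37, 90, 27, 42, 77, 18, 58]

Answer: 71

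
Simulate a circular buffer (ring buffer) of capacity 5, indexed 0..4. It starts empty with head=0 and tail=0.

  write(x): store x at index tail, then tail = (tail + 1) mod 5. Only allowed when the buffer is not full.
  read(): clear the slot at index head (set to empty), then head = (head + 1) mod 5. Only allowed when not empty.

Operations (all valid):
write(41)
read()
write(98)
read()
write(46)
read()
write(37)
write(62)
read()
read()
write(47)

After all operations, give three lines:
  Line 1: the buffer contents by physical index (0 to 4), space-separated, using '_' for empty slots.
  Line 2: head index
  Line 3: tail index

Answer: 47 _ _ _ _
0
1

Derivation:
write(41): buf=[41 _ _ _ _], head=0, tail=1, size=1
read(): buf=[_ _ _ _ _], head=1, tail=1, size=0
write(98): buf=[_ 98 _ _ _], head=1, tail=2, size=1
read(): buf=[_ _ _ _ _], head=2, tail=2, size=0
write(46): buf=[_ _ 46 _ _], head=2, tail=3, size=1
read(): buf=[_ _ _ _ _], head=3, tail=3, size=0
write(37): buf=[_ _ _ 37 _], head=3, tail=4, size=1
write(62): buf=[_ _ _ 37 62], head=3, tail=0, size=2
read(): buf=[_ _ _ _ 62], head=4, tail=0, size=1
read(): buf=[_ _ _ _ _], head=0, tail=0, size=0
write(47): buf=[47 _ _ _ _], head=0, tail=1, size=1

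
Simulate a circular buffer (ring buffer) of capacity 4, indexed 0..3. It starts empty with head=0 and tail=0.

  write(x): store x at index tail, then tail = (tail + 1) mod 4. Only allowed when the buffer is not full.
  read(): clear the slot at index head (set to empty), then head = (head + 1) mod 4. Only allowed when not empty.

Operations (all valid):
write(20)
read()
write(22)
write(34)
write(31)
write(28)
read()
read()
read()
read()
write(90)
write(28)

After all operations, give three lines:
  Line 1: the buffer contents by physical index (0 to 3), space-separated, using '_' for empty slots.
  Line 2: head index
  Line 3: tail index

Answer: _ 90 28 _
1
3

Derivation:
write(20): buf=[20 _ _ _], head=0, tail=1, size=1
read(): buf=[_ _ _ _], head=1, tail=1, size=0
write(22): buf=[_ 22 _ _], head=1, tail=2, size=1
write(34): buf=[_ 22 34 _], head=1, tail=3, size=2
write(31): buf=[_ 22 34 31], head=1, tail=0, size=3
write(28): buf=[28 22 34 31], head=1, tail=1, size=4
read(): buf=[28 _ 34 31], head=2, tail=1, size=3
read(): buf=[28 _ _ 31], head=3, tail=1, size=2
read(): buf=[28 _ _ _], head=0, tail=1, size=1
read(): buf=[_ _ _ _], head=1, tail=1, size=0
write(90): buf=[_ 90 _ _], head=1, tail=2, size=1
write(28): buf=[_ 90 28 _], head=1, tail=3, size=2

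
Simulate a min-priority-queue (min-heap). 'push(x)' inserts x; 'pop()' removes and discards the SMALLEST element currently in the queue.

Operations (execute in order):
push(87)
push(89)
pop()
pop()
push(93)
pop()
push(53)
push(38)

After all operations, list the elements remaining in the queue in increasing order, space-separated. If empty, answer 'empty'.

Answer: 38 53

Derivation:
push(87): heap contents = [87]
push(89): heap contents = [87, 89]
pop() → 87: heap contents = [89]
pop() → 89: heap contents = []
push(93): heap contents = [93]
pop() → 93: heap contents = []
push(53): heap contents = [53]
push(38): heap contents = [38, 53]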